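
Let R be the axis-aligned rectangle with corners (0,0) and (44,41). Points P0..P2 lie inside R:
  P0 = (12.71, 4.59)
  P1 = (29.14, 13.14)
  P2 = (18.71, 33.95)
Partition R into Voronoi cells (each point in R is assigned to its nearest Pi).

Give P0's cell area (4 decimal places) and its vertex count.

1. box [0,44]×[0,41]: [(0, 0) (44, 0) (44, 41) (0, 41)]
2. ⊥bis P0·P1 via (20.925,8.865): [(0, 0) (25.5383, 0) (4.2023, 41) (0, 41)]  |A|=609.681
3. ⊥bis P0·P2 via (15.71,19.27): [(0, 22.4805) (0, 0) (25.5383, 0) (15.4866, 19.3157)]  |A|=420.7171
4. canonical 4-gon: [(0, 22.4805) (0, 0) (25.5383, 0) (15.4866, 19.3157)]
5. shoelace: 420.7171

Area of P0's cell: 420.7171 (4 vertices)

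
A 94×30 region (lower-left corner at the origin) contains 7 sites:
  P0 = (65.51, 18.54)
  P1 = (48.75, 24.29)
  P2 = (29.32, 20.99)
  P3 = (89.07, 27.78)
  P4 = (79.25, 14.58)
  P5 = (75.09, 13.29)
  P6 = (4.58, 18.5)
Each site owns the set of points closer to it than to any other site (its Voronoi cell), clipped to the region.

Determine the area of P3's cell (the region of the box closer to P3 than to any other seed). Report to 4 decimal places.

1. box [0,94]×[0,30]: [(0, 0) (94, 0) (94, 30) (0, 30)]
2. ⊥bis P3·P0 via (77.29,23.16): [(86.3731, 0) (94, 0) (94, 30) (74.6074, 30)]  |A|=405.2919
3. ⊥bis P3·P1 via (68.91,26.035): [(86.3731, 0) (94, 0) (94, 30) (74.6074, 30)]  |A|=405.2919
4. ⊥bis P3·P2 via (59.195,24.385): [(86.3731, 0) (94, 0) (94, 30) (74.6074, 30)]  |A|=405.2919
5. ⊥bis P3·P4 via (84.16,21.18): [(75.5563, 27.5807) (94, 13.8596) (94, 30) (74.6074, 30)]  |A|=172.3029
6. ⊥bis P3·P5 via (82.08,20.535): [(75.5563, 27.5807) (94, 13.8596) (94, 30) (74.6074, 30)]  |A|=172.3029
7. ⊥bis P3·P6 via (46.825,23.14): [(75.5563, 27.5807) (94, 13.8596) (94, 30) (74.6074, 30)]  |A|=172.3029
8. canonical 4-gon: [(75.5563, 27.5807) (94, 13.8596) (94, 30) (74.6074, 30)]
9. shoelace: 172.3029

Area of P3's cell: 172.3029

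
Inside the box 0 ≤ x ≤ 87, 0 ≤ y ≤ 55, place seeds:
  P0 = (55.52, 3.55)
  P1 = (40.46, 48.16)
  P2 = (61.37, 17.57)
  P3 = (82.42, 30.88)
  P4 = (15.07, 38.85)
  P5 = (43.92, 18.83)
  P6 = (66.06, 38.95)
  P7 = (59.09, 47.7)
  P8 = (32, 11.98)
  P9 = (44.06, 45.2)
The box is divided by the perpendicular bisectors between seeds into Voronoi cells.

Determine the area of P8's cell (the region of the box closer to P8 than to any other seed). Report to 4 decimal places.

1. box [0,87]×[0,55]: [(0, 0) (87, 0) (87, 55) (0, 55)]
2. ⊥bis P8·P0 via (43.76,7.765): [(0, 0) (40.9769, 0) (60.6899, 55) (0, 55)]  |A|=2795.8363
3. ⊥bis P8·P1 via (36.23,30.07): [(0, 38.5417) (0, 0) (40.9769, 0) (50.554, 26.7206)]  |A|=1521.6824
4. ⊥bis P8·P2 via (46.685,14.775): [(44.1253, 28.2238) (0, 38.5417) (0, 0) (40.9769, 0) (46.5419, 15.5267)]  |A|=1482.6854
5. ⊥bis P8·P3 via (57.21,21.43): [(44.1253, 28.2238) (0, 38.5417) (0, 0) (40.9769, 0) (46.5419, 15.5267)]  |A|=1482.6854
6. ⊥bis P8·P4 via (23.535,25.415): [(44.1253, 28.2238) (32.3595, 30.975) (0, 10.5863) (0, 0) (40.9769, 0) (46.5419, 15.5267)]  |A|=1030.3742
7. ⊥bis P8·P5 via (37.96,15.405): [(29.9022, 29.4268) (0, 10.5863) (0, 0) (40.9769, 0) (43.2186, 6.2543)]  |A|=828.8004
8. ⊥bis P8·P6 via (49.03,25.465): [(29.9022, 29.4268) (0, 10.5863) (0, 0) (40.9769, 0) (43.2186, 6.2543)]  |A|=828.8004
9. ⊥bis P8·P7 via (45.545,29.84): [(29.9022, 29.4268) (0, 10.5863) (0, 0) (40.9769, 0) (43.2186, 6.2543)]  |A|=828.8004
10. ⊥bis P8·P9 via (38.03,28.59): [(29.9022, 29.4268) (0, 10.5863) (0, 0) (40.9769, 0) (43.2186, 6.2543)]  |A|=828.8004
11. canonical 5-gon: [(29.9022, 29.4268) (0, 10.5863) (0, 0) (40.9769, 0) (43.2186, 6.2543)]
12. shoelace: 828.8004

Area of P8's cell: 828.8004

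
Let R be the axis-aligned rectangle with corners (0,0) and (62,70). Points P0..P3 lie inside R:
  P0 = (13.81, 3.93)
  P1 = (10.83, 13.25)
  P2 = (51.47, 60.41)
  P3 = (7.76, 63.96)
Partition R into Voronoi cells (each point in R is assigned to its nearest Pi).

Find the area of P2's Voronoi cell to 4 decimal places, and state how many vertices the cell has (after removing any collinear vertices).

1. box [0,62]×[0,70]: [(0, 0) (62, 0) (62, 70) (0, 70)]
2. ⊥bis P2·P0 via (32.64,32.17): [(0, 53.9339) (62, 12.5932) (62, 70) (0, 70)]  |A|=2277.6613
3. ⊥bis P2·P1 via (31.15,36.83): [(0, 63.6734) (49.9561, 20.6239) (62, 12.5932) (62, 70) (0, 70)]  |A|=2034.3856
4. ⊥bis P2·P3 via (29.615,62.185): [(27.7908, 39.7247) (49.9561, 20.6239) (62, 12.5932) (62, 70) (30.2497, 70)]  |A|=1488.5663
5. canonical 5-gon: [(27.7908, 39.7247) (49.9561, 20.6239) (62, 12.5932) (62, 70) (30.2497, 70)]
6. shoelace: 1488.5663

Area of P2's cell: 1488.5663 (5 vertices)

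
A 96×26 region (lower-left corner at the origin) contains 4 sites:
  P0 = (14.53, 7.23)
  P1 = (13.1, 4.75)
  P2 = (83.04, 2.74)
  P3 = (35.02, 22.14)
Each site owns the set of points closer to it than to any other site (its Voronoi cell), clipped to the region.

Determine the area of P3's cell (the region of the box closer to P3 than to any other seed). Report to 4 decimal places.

1. box [0,96]×[0,26]: [(0, 0) (96, 0) (96, 26) (0, 26)]
2. ⊥bis P3·P0 via (24.775,14.685): [(35.4609, 0) (96, 0) (96, 26) (16.5414, 26)]  |A|=1819.9707
3. ⊥bis P3·P1 via (24.06,13.445): [(35.4609, 0) (96, 0) (96, 26) (16.5414, 26)]  |A|=1819.9707
4. ⊥bis P3·P2 via (59.03,12.44): [(35.4609, 0) (54.0043, 0) (64.5082, 26) (16.5414, 26)]  |A|=864.6329
5. canonical 4-gon: [(35.4609, 0) (54.0043, 0) (64.5082, 26) (16.5414, 26)]
6. shoelace: 864.6329

Area of P3's cell: 864.6329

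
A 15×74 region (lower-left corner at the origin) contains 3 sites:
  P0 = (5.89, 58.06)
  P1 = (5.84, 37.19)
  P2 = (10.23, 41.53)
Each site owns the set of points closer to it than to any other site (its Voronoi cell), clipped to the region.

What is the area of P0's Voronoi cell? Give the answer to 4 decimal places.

1. box [0,15]×[0,74]: [(0, 0) (15, 0) (15, 74) (0, 74)]
2. ⊥bis P0·P1 via (5.865,47.625): [(0, 47.6391) (15, 47.6031) (15, 74) (0, 74)]  |A|=395.6838
3. ⊥bis P0·P2 via (8.06,49.795): [(0, 47.6788) (15, 51.6171) (15, 74) (0, 74)]  |A|=365.2804
4. canonical 4-gon: [(0, 47.6788) (15, 51.6171) (15, 74) (0, 74)]
5. shoelace: 365.2804

Area of P0's cell: 365.2804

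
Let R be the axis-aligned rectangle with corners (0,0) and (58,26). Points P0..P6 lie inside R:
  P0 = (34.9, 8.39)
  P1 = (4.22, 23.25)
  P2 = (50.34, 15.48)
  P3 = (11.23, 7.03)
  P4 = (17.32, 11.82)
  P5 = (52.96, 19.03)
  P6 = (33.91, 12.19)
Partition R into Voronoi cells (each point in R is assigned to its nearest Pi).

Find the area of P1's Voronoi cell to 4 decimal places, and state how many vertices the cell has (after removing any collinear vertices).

1. box [0,58]×[0,26]: [(0, 0) (58, 0) (58, 26) (0, 26)]
2. ⊥bis P1·P0 via (19.56,15.82): [(0, 0) (11.8975, 0) (24.4907, 26) (0, 26)]  |A|=473.0471
3. ⊥bis P1·P2 via (27.28,19.365): [(0, 0) (11.8975, 0) (24.4907, 26) (0, 26)]  |A|=473.0471
4. ⊥bis P1·P3 via (7.725,15.14): [(0, 11.8014) (22.2768, 21.429) (24.4907, 26) (0, 26)]  |A|=214.1229
5. ⊥bis P1·P4 via (10.77,17.535): [(0, 11.8014) (9.2586, 15.8028) (18.1559, 26) (0, 26)]  |A|=158.2993
6. ⊥bis P1·P5 via (28.59,21.14): [(0, 11.8014) (9.2586, 15.8028) (18.1559, 26) (0, 26)]  |A|=158.2993
7. ⊥bis P1·P6 via (19.065,17.72): [(0, 11.8014) (9.2586, 15.8028) (18.1559, 26) (0, 26)]  |A|=158.2993
8. canonical 4-gon: [(0, 11.8014) (9.2586, 15.8028) (18.1559, 26) (0, 26)]
9. shoelace: 158.2993

Area of P1's cell: 158.2993 (4 vertices)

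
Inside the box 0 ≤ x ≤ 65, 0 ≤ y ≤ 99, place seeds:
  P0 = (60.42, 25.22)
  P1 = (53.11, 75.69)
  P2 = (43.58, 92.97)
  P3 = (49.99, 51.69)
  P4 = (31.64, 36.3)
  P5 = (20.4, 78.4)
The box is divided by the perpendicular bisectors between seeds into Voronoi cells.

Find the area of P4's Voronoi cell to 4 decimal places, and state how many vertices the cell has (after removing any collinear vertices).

Area of P4's cell: 2214.5594 (5 vertices)

1. box [0,65]×[0,99]: [(0, 0) (65, 0) (65, 99) (0, 99)]
2. ⊥bis P4·P0 via (46.03,30.76): [(0, 0) (34.1877, 0) (65, 80.0341) (65, 99) (0, 99)]  |A|=5201.9841
3. ⊥bis P4·P1 via (42.375,55.995): [(0, 79.092) (0, 0) (34.1877, 0) (53.4262, 49.9714)]  |A|=2966.9969
4. ⊥bis P4·P2 via (37.61,64.635): [(19.5378, 68.4427) (0, 72.5592) (0, 0) (34.1877, 0) (53.4262, 49.9714)]  |A|=2903.1783
5. ⊥bis P4·P3 via (40.815,43.995): [(20.9619, 67.6664) (19.5378, 68.4427) (0, 72.5592) (0, 0) (34.1877, 0) (47.8815, 35.5693)]  |A|=2620.3455
6. ⊥bis P4·P5 via (26.02,57.35): [(28.9567, 58.134) (0, 50.4031) (0, 0) (34.1877, 0) (47.8815, 35.5693)]  |A|=2214.5594
7. canonical 5-gon: [(28.9567, 58.134) (0, 50.4031) (0, 0) (34.1877, 0) (47.8815, 35.5693)]
8. shoelace: 2214.5594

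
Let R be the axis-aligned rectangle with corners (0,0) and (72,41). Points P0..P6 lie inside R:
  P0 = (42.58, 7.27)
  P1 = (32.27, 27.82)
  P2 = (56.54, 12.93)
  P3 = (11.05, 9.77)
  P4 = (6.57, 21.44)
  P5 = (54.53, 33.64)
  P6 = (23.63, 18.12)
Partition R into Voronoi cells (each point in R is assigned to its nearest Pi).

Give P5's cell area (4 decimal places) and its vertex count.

1. box [0,72]×[0,41]: [(0, 0) (72, 0) (72, 41) (0, 41)]
2. ⊥bis P5·P0 via (48.555,20.455): [(72, 9.8305) (72, 41) (3.2185, 41)]  |A|=1071.9427
3. ⊥bis P5·P1 via (43.4,30.73): [(45.7547, 21.724) (72, 9.8305) (72, 41) (40.7149, 41)]  |A|=710.5528
4. ⊥bis P5·P2 via (55.535,23.285): [(45.5987, 22.3206) (72, 24.883) (72, 41) (40.7149, 41)]  |A|=504.9484
5. ⊥bis P5·P3 via (32.79,21.705): [(45.5987, 22.3206) (72, 24.883) (72, 41) (40.7149, 41)]  |A|=504.9484
6. ⊥bis P5·P4 via (30.55,27.54): [(45.5987, 22.3206) (72, 24.883) (72, 41) (40.7149, 41)]  |A|=504.9484
7. ⊥bis P5·P6 via (39.08,25.88): [(45.5987, 22.3206) (72, 24.883) (72, 41) (40.7149, 41)]  |A|=504.9484
8. canonical 4-gon: [(45.5987, 22.3206) (72, 24.883) (72, 41) (40.7149, 41)]
9. shoelace: 504.9484

Area of P5's cell: 504.9484 (4 vertices)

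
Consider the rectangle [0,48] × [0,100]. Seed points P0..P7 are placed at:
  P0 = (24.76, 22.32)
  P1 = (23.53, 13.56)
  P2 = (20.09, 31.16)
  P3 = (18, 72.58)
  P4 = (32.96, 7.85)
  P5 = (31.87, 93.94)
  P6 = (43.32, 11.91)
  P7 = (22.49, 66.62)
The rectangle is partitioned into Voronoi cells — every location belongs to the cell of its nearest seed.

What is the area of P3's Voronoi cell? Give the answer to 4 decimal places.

1. box [0,48]×[0,100]: [(0, 0) (48, 0) (48, 100) (0, 100)]
2. ⊥bis P3·P0 via (21.38,47.45): [(0, 44.5744) (48, 51.0304) (48, 100) (0, 100)]  |A|=2505.4852
3. ⊥bis P3·P1 via (20.765,43.07): [(0, 44.5744) (48, 51.0304) (48, 100) (0, 100)]  |A|=2505.4852
4. ⊥bis P3·P2 via (19.045,51.87): [(0, 50.909) (48, 53.331) (48, 100) (0, 100)]  |A|=2298.2389
5. ⊥bis P3·P4 via (25.48,40.215): [(0, 50.909) (48, 53.331) (48, 100) (0, 100)]  |A|=2298.2389
6. ⊥bis P3·P5 via (24.935,83.26): [(0, 99.4514) (0, 50.909) (48, 53.331) (48, 68.2829)]  |A|=1523.8615
7. ⊥bis P3·P6 via (30.66,42.245): [(0, 99.4514) (0, 50.909) (48, 53.331) (48, 68.2829)]  |A|=1523.8615
8. ⊥bis P3·P7 via (20.245,69.6): [(32.1545, 78.5721) (0, 99.4514) (0, 54.3483)]  |A|=725.1332
9. canonical 3-gon: [(32.1545, 78.5721) (0, 99.4514) (0, 54.3483)]
10. shoelace: 725.1332

Area of P3's cell: 725.1332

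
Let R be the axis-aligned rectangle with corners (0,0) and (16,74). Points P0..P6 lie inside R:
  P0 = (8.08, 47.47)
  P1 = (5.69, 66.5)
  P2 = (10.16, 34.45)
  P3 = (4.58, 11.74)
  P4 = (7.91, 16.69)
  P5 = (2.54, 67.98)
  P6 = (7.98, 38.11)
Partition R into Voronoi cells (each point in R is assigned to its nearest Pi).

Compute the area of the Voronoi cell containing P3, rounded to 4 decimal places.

1. box [0,16]×[0,74]: [(0, 0) (16, 0) (16, 74) (0, 74)]
2. ⊥bis P3·P0 via (6.33,29.605): [(0, 30.2251) (0, 0) (16, 0) (16, 28.6578)]  |A|=471.0626
3. ⊥bis P3·P1 via (5.135,39.12): [(0, 30.2251) (0, 0) (16, 0) (16, 28.6578)]  |A|=471.0626
4. ⊥bis P3·P2 via (7.37,23.095): [(0, 24.9059) (0, 0) (16, 0) (16, 20.9746)]  |A|=367.0433
5. ⊥bis P3·P4 via (6.245,14.215): [(0, 18.4162) (0, 0) (16, 0) (16, 7.6525)]  |A|=208.5498
6. ⊥bis P3·P5 via (3.56,39.86): [(0, 18.4162) (0, 0) (16, 0) (16, 7.6525)]  |A|=208.5498
7. ⊥bis P3·P6 via (6.28,24.925): [(0, 18.4162) (0, 0) (16, 0) (16, 7.6525)]  |A|=208.5498
8. canonical 4-gon: [(0, 18.4162) (0, 0) (16, 0) (16, 7.6525)]
9. shoelace: 208.5498

Area of P3's cell: 208.5498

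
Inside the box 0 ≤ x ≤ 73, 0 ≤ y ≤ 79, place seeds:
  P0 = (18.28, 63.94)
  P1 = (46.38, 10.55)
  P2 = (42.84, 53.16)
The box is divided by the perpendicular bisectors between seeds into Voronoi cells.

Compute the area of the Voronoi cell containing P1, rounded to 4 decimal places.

1. box [0,73]×[0,79]: [(0, 0) (73, 0) (73, 79) (0, 79)]
2. ⊥bis P1·P0 via (32.33,37.245): [(0, 20.2292) (0, 0) (73, 0) (73, 58.6503)]  |A|=2879.1008
3. ⊥bis P1·P2 via (44.61,31.855): [(17.8677, 29.6333) (0, 20.2292) (0, 0) (73, 0) (73, 34.2136)]  |A|=2205.4768
4. canonical 5-gon: [(17.8677, 29.6333) (0, 20.2292) (0, 0) (73, 0) (73, 34.2136)]
5. shoelace: 2205.4768

Area of P1's cell: 2205.4768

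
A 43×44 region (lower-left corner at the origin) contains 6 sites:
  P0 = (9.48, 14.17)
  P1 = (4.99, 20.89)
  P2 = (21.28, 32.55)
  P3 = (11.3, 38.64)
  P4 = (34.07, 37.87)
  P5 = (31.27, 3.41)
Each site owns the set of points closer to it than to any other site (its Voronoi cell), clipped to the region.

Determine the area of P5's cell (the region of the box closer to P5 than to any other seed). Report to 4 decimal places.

Area of P5's cell: 434.5339

1. box [0,43]×[0,44]: [(0, 0) (43, 0) (43, 44) (0, 44)]
2. ⊥bis P5·P0 via (20.375,8.79): [(16.0345, 0) (43, 0) (43, 44) (37.7619, 44)]  |A|=708.4811
3. ⊥bis P5·P1 via (18.13,12.15): [(33.2861, 34.9362) (16.0345, 0) (43, 0) (43, 44) (39.3149, 44)]  |A|=701.443
4. ⊥bis P5·P2 via (26.275,17.98): [(24.6355, 17.4179) (16.0345, 0) (43, 0) (43, 23.7138)]  |A|=452.5879
5. ⊥bis P5·P3 via (21.285,21.025): [(24.6355, 17.4179) (16.0345, 0) (43, 0) (43, 23.7138)]  |A|=452.5879
6. ⊥bis P5·P4 via (32.67,20.64): [(33.7727, 20.5504) (24.6355, 17.4179) (16.0345, 0) (43, 0) (43, 19.8007)]  |A|=434.5339
7. canonical 5-gon: [(33.7727, 20.5504) (24.6355, 17.4179) (16.0345, 0) (43, 0) (43, 19.8007)]
8. shoelace: 434.5339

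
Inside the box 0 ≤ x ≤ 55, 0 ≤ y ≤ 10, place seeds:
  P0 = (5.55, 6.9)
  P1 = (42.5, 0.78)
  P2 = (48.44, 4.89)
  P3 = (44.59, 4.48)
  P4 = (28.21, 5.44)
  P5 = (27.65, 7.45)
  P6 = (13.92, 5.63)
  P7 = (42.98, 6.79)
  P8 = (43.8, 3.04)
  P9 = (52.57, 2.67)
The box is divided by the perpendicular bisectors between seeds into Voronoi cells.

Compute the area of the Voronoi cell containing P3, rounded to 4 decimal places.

1. box [0,55]×[0,10]: [(0, 0) (55, 0) (55, 10) (0, 10)]
2. ⊥bis P3·P0 via (25.07,5.69): [(24.7173, 0) (55, 0) (55, 10) (25.3372, 10)]  |A|=299.7277
3. ⊥bis P3·P1 via (43.545,2.63): [(48.201, 0) (55, 0) (55, 10) (30.4976, 10)]  |A|=156.5069
4. ⊥bis P3·P2 via (46.515,4.685): [(46.9379, 0.7134) (45.949, 10) (30.4976, 10)]  |A|=71.7449
5. ⊥bis P3·P4 via (36.4,4.96): [(36.4968, 6.6113) (46.9379, 0.7134) (45.949, 10) (36.6954, 10)]  |A|=61.2437
6. ⊥bis P3·P5 via (36.12,5.965): [(36.6291, 8.8686) (36.4968, 6.6113) (46.9379, 0.7134) (45.949, 10) (36.8274, 10)]  |A|=61.169
7. ⊥bis P3·P6 via (29.255,5.055): [(36.6291, 8.8686) (36.4968, 6.6113) (46.9379, 0.7134) (45.949, 10) (36.8274, 10)]  |A|=61.169
8. ⊥bis P3·P7 via (43.785,5.635): [(41.2961, 3.9003) (46.9379, 0.7134) (46.2322, 7.3406)]  |A|=17.5701
9. ⊥bis P3·P8 via (44.195,3.76): [(42.4603, 4.7117) (46.7636, 2.3509) (46.2322, 7.3406)]  |A|=10.109
10. ⊥bis P3·P9 via (48.58,3.575): [(42.4603, 4.7117) (46.7636, 2.3509) (46.2322, 7.3406)]  |A|=10.109
11. canonical 3-gon: [(42.4603, 4.7117) (46.7636, 2.3509) (46.2322, 7.3406)]
12. shoelace: 10.109

Area of P3's cell: 10.1090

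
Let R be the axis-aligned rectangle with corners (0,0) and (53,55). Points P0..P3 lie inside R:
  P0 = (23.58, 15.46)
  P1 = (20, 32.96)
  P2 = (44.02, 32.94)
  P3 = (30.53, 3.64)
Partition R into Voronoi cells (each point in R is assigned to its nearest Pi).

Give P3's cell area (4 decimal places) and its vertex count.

1. box [0,53]×[0,55]: [(0, 0) (53, 0) (53, 55) (0, 55)]
2. ⊥bis P3·P0 via (27.055,9.55): [(10.8131, 0) (53, 0) (53, 24.8053)]  |A|=523.2292
3. ⊥bis P3·P1 via (25.265,18.3): [(10.8131, 0) (53, 0) (53, 24.8053)]  |A|=523.2292
4. ⊥bis P3·P2 via (37.275,18.29): [(39.8797, 17.0908) (10.8131, 0) (53, 0) (53, 11.0501)]  |A|=432.9928
5. canonical 4-gon: [(39.8797, 17.0908) (10.8131, 0) (53, 0) (53, 11.0501)]
6. shoelace: 432.9928

Area of P3's cell: 432.9928 (4 vertices)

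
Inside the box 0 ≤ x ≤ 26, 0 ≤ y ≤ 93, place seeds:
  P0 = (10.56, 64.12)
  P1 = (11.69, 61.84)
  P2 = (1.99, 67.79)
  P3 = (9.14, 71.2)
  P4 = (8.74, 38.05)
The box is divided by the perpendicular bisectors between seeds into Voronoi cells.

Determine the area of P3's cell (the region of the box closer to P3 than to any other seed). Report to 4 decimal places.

Area of P3's cell: 590.2658

1. box [0,26]×[0,93]: [(0, 0) (26, 0) (26, 93) (0, 93)]
2. ⊥bis P3·P0 via (9.85,67.66): [(0, 65.6844) (26, 70.8991) (26, 93) (0, 93)]  |A|=642.4137
3. ⊥bis P3·P1 via (10.415,66.52): [(0, 65.6844) (26, 70.8991) (26, 93) (0, 93)]  |A|=642.4137
4. ⊥bis P3·P2 via (5.565,69.495): [(0, 81.1635) (6.7378, 67.0358) (26, 70.8991) (26, 93) (0, 93)]  |A|=590.2658
5. ⊥bis P3·P4 via (8.94,54.625): [(0, 81.1635) (6.7378, 67.0358) (26, 70.8991) (26, 93) (0, 93)]  |A|=590.2658
6. canonical 5-gon: [(0, 81.1635) (6.7378, 67.0358) (26, 70.8991) (26, 93) (0, 93)]
7. shoelace: 590.2658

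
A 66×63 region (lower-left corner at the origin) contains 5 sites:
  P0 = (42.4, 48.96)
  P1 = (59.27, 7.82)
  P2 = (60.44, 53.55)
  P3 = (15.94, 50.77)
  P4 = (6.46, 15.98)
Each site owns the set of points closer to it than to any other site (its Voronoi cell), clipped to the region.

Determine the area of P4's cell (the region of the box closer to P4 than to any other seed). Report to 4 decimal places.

1. box [0,66]×[0,63]: [(0, 0) (66, 0) (66, 63) (0, 63)]
2. ⊥bis P4·P0 via (24.43,32.47): [(0, 59.0926) (0, 0) (54.2258, 0)]  |A|=1602.1721
3. ⊥bis P4·P1 via (32.865,11.9): [(34.3697, 21.6382) (0, 59.0926) (0, 0) (31.0263, 0)]  |A|=1351.1742
4. ⊥bis P4·P2 via (33.45,34.765): [(34.3697, 21.6382) (0, 59.0926) (0, 0) (31.0263, 0)]  |A|=1351.1742
5. ⊥bis P4·P3 via (11.2,33.375): [(34.3697, 21.6382) (27.7338, 28.8697) (0, 36.4269) (0, 0) (31.0263, 0)]  |A|=1036.8708
6. canonical 5-gon: [(34.3697, 21.6382) (27.7338, 28.8697) (0, 36.4269) (0, 0) (31.0263, 0)]
7. shoelace: 1036.8708

Area of P4's cell: 1036.8708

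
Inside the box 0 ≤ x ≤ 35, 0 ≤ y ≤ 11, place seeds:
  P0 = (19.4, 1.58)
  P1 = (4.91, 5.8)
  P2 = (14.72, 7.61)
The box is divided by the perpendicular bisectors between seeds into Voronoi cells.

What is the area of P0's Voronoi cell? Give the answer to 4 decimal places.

1. box [0,35]×[0,11]: [(0, 0) (35, 0) (35, 11) (0, 11)]
2. ⊥bis P0·P1 via (12.155,3.69): [(11.0803, 0) (35, 0) (35, 11) (14.2839, 11)]  |A|=245.4965
3. ⊥bis P0·P2 via (17.06,4.595): [(11.1395, 0) (35, 0) (35, 11) (25.3126, 11)]  |A|=184.5134
4. canonical 4-gon: [(11.1395, 0) (35, 0) (35, 11) (25.3126, 11)]
5. shoelace: 184.5134

Area of P0's cell: 184.5134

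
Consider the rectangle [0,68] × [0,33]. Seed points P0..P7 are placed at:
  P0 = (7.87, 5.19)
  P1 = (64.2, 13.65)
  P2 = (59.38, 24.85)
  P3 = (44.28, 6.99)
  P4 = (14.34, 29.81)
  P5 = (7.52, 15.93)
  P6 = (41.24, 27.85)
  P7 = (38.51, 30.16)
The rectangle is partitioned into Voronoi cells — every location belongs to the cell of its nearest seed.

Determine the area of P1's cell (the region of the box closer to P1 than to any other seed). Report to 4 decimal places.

1. box [0,68]×[0,33]: [(0, 0) (68, 0) (68, 33) (0, 33)]
2. ⊥bis P1·P0 via (36.035,9.42): [(37.4498, 0) (68, 0) (68, 33) (32.4936, 33)]  |A|=1089.9346
3. ⊥bis P1·P2 via (61.79,19.25): [(36.2119, 8.2423) (37.4498, 0) (68, 0) (68, 21.9225)]  |A|=474.3396
4. ⊥bis P1·P3 via (54.24,10.32): [(52.5796, 15.2862) (57.6904, 0) (68, 0) (68, 21.9225)]  |A|=247.8248
5. ⊥bis P1·P4 via (39.27,21.73): [(52.5796, 15.2862) (57.6904, 0) (68, 0) (68, 21.9225)]  |A|=247.8248
6. ⊥bis P1·P5 via (35.86,14.79): [(52.5796, 15.2862) (57.6904, 0) (68, 0) (68, 21.9225)]  |A|=247.8248
7. ⊥bis P1·P6 via (52.72,20.75): [(52.5796, 15.2862) (57.6904, 0) (68, 0) (68, 21.9225)]  |A|=247.8248
8. ⊥bis P1·P7 via (51.355,21.905): [(52.5796, 15.2862) (57.6904, 0) (68, 0) (68, 21.9225)]  |A|=247.8248
9. canonical 4-gon: [(52.5796, 15.2862) (57.6904, 0) (68, 0) (68, 21.9225)]
10. shoelace: 247.8248

Area of P1's cell: 247.8248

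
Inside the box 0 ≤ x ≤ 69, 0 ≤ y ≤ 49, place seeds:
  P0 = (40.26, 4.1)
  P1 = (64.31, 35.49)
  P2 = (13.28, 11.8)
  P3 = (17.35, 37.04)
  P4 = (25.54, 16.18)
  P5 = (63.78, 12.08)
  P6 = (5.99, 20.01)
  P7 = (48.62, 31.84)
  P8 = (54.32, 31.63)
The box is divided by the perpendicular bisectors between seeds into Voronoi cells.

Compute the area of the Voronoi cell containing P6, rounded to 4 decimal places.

1. box [0,69]×[0,49]: [(0, 0) (69, 0) (69, 49) (0, 49)]
2. ⊥bis P6·P0 via (23.125,12.055): [(0, 0) (17.5284, 0) (40.2769, 49) (0, 49)]  |A|=1416.2297
3. ⊥bis P6·P1 via (35.15,27.75): [(0, 0) (17.5284, 0) (33.4263, 34.2439) (29.5096, 49) (0, 49)]  |A|=1336.788
4. ⊥bis P6·P2 via (9.635,15.905): [(0, 7.3497) (32.8278, 36.4988) (29.5096, 49) (0, 49)]  |A|=868.0957
5. ⊥bis P6·P3 via (11.67,28.525): [(0, 36.3096) (0, 7.3497) (18.6237, 23.8865)]  |A|=269.6705
6. ⊥bis P6·P4 via (15.765,18.095): [(17.0989, 24.9036) (0, 36.3096) (0, 7.3497) (16.5365, 22.0331)]  |A|=267.1959
7. ⊥bis P6·P5 via (34.885,16.045): [(17.0989, 24.9036) (0, 36.3096) (0, 7.3497) (16.5365, 22.0331)]  |A|=267.1959
8. ⊥bis P6·P7 via (27.305,25.925): [(17.0989, 24.9036) (0, 36.3096) (0, 7.3497) (16.5365, 22.0331)]  |A|=267.1959
9. ⊥bis P6·P8 via (30.155,25.82): [(17.0989, 24.9036) (0, 36.3096) (0, 7.3497) (16.5365, 22.0331)]  |A|=267.1959
10. canonical 4-gon: [(17.0989, 24.9036) (0, 36.3096) (0, 7.3497) (16.5365, 22.0331)]
11. shoelace: 267.1959

Area of P6's cell: 267.1959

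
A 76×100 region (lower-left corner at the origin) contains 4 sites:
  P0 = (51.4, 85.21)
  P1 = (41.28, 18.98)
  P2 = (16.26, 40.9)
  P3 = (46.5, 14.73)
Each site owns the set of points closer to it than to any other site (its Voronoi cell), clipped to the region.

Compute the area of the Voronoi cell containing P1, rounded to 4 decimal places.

1. box [0,76]×[0,100]: [(0, 0) (76, 0) (76, 100) (0, 100)]
2. ⊥bis P1·P0 via (46.34,52.095): [(0, 59.1758) (0, 0) (76, 0) (76, 47.5629)]  |A|=4056.0713
3. ⊥bis P1·P2 via (28.77,29.94): [(47.9627, 51.847) (2.5396, 0) (76, 0) (76, 47.5629)]  |A|=2571.1195
4. ⊥bis P1·P3 via (43.89,16.855): [(69.6781, 48.5289) (47.9627, 51.847) (2.5396, 0) (30.1671, 0)]  |A|=1308.6652
5. canonical 4-gon: [(69.6781, 48.5289) (47.9627, 51.847) (2.5396, 0) (30.1671, 0)]
6. shoelace: 1308.6652

Area of P1's cell: 1308.6652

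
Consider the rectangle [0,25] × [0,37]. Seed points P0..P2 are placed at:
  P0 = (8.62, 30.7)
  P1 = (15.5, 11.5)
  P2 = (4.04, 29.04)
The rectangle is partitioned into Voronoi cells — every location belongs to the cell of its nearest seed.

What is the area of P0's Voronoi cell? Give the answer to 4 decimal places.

Area of P0's cell: 263.1593

1. box [0,25]×[0,37]: [(0, 0) (25, 0) (25, 37) (0, 37)]
2. ⊥bis P0·P1 via (12.06,21.1): [(0, 16.7785) (25, 25.7368) (25, 37) (0, 37)]  |A|=393.5583
3. ⊥bis P0·P2 via (6.33,29.87): [(9.8019, 20.2909) (25, 25.7368) (25, 37) (3.7458, 37)]  |A|=263.1593
4. canonical 4-gon: [(9.8019, 20.2909) (25, 25.7368) (25, 37) (3.7458, 37)]
5. shoelace: 263.1593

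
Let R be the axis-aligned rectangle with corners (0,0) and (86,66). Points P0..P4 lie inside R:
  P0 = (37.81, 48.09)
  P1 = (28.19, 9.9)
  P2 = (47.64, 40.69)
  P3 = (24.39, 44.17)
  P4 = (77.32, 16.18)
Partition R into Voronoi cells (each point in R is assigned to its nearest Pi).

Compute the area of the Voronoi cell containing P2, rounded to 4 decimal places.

1. box [0,86]×[0,66]: [(0, 0) (86, 0) (86, 66) (0, 66)]
2. ⊥bis P2·P0 via (42.725,44.39): [(9.3083, 0) (86, 0) (86, 66) (58.993, 66)]  |A|=3422.058
3. ⊥bis P2·P1 via (37.915,25.295): [(31.4329, 29.3898) (77.9578, 0) (86, 0) (86, 66) (58.993, 66)]  |A|=2413.2616
4. ⊥bis P2·P3 via (36.015,42.43): [(34.7159, 33.7509) (33.836, 27.8717) (77.9578, 0) (86, 0) (86, 66) (58.993, 66)]  |A|=2405.5295
5. ⊥bis P2·P4 via (62.48,28.435): [(34.7159, 33.7509) (33.836, 27.8717) (52.3544, 16.1736) (86, 56.9162) (86, 66) (58.993, 66)]  |A|=1383.006
6. canonical 6-gon: [(34.7159, 33.7509) (33.836, 27.8717) (52.3544, 16.1736) (86, 56.9162) (86, 66) (58.993, 66)]
7. shoelace: 1383.006

Area of P2's cell: 1383.0060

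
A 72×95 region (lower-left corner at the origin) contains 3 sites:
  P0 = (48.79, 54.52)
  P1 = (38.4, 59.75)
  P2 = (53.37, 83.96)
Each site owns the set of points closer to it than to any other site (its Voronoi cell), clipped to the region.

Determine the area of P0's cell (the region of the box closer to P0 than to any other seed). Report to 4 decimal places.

1. box [0,72]×[0,95]: [(0, 0) (72, 0) (72, 95) (0, 95)]
2. ⊥bis P0·P1 via (43.595,57.135): [(14.835, 0) (72, 0) (72, 95) (62.6551, 95)]  |A|=3159.2209
3. ⊥bis P0·P2 via (51.08,69.24): [(49.7893, 69.4408) (14.835, 0) (72, 0) (72, 65.9855)]  |A|=2717.5802
4. canonical 4-gon: [(49.7893, 69.4408) (14.835, 0) (72, 0) (72, 65.9855)]
5. shoelace: 2717.5802

Area of P0's cell: 2717.5802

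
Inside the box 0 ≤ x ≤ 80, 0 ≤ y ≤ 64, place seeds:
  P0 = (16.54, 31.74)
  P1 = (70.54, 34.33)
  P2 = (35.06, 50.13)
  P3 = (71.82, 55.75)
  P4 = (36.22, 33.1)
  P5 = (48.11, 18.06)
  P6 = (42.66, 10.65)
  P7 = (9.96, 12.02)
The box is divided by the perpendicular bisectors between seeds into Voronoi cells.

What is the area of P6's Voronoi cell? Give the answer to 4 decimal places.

1. box [0,80]×[0,64]: [(0, 0) (80, 0) (80, 64) (0, 64)]
2. ⊥bis P6·P0 via (29.6,21.195): [(12.4866, 0) (80, 0) (80, 64) (64.1619, 64)]  |A|=2667.2479
3. ⊥bis P6·P1 via (56.6,22.49): [(43.2944, 38.1555) (12.4866, 0) (75.702, 0)]  |A|=1206.0089
4. ⊥bis P6·P2 via (38.86,30.39): [(48.3401, 32.2149) (36.6865, 29.9716) (12.4866, 0) (75.702, 0)]  |A|=1165.7345
5. ⊥bis P6·P3 via (57.24,33.2): [(48.3401, 32.2149) (36.6865, 29.9716) (12.4866, 0) (75.702, 0)]  |A|=1165.7345
6. ⊥bis P6·P4 via (39.44,21.875): [(53.6582, 25.9536) (27.3484, 18.4064) (12.4866, 0) (75.702, 0)]  |A|=1006.3855
7. ⊥bis P6·P5 via (45.385,14.355): [(36.3613, 20.9919) (27.3484, 18.4064) (12.4866, 0) (64.9025, 0)]  |A|=613.8893
8. ⊥bis P6·P7 via (26.31,11.335): [(36.3613, 20.9919) (27.3484, 18.4064) (26.5656, 17.4369) (25.8351, 0) (64.9025, 0)]  |A|=497.5105
9. canonical 5-gon: [(36.3613, 20.9919) (27.3484, 18.4064) (26.5656, 17.4369) (25.8351, 0) (64.9025, 0)]
10. shoelace: 497.5105

Area of P6's cell: 497.5105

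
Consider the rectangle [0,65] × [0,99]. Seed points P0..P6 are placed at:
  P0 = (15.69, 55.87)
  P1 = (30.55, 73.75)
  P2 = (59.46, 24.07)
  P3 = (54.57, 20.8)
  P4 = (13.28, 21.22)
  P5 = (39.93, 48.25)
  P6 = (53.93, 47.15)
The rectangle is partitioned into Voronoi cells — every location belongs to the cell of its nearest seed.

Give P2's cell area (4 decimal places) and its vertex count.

Area of P2's cell: 211.7338 (3 vertices)

1. box [0,65]×[0,99]: [(0, 0) (65, 0) (65, 99) (0, 99)]
2. ⊥bis P2·P0 via (37.575,39.97): [(8.5358, 0) (65, 0) (65, 77.7182)]  |A|=2194.1477
3. ⊥bis P2·P1 via (45.005,48.91): [(43.3854, 47.9675) (8.5358, 0) (65, 0) (65, 60.5456)]  |A|=2008.5581
4. ⊥bis P2·P3 via (57.015,22.435): [(43.3854, 47.9675) (41.5919, 45.4989) (65, 10.4941) (65, 60.5456)]  |A|=601.2043
5. ⊥bis P2·P4 via (36.37,22.645): [(43.3854, 47.9675) (41.5919, 45.4989) (65, 10.4941) (65, 60.5456)]  |A|=601.2043
6. ⊥bis P2·P5 via (49.695,36.16): [(48.4886, 35.1856) (65, 10.4941) (65, 48.5217)]  |A|=313.9454
7. ⊥bis P2·P6 via (56.695,35.61): [(49.3772, 33.8566) (65, 10.4941) (65, 37.5999)]  |A|=211.7338
8. canonical 3-gon: [(49.3772, 33.8566) (65, 10.4941) (65, 37.5999)]
9. shoelace: 211.7338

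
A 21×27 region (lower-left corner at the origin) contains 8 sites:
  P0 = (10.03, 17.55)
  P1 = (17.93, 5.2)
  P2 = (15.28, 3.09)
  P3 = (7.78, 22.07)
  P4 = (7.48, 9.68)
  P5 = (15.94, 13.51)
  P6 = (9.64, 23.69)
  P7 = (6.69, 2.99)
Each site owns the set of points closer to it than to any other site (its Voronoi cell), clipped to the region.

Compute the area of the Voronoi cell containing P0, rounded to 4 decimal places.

1. box [0,21]×[0,27]: [(0, 0) (21, 0) (21, 27) (0, 27)]
2. ⊥bis P0·P1 via (13.98,11.375): [(0, 2.4323) (21, 15.8655) (21, 27) (0, 27)]  |A|=374.8725
3. ⊥bis P0·P2 via (12.655,10.32): [(0, 5.7253) (11.9051, 10.0477) (21, 15.8655) (21, 27) (0, 27)]  |A|=355.2707
4. ⊥bis P0·P3 via (8.905,19.81): [(0, 15.3772) (0, 5.7253) (11.9051, 10.0477) (21, 15.8655) (21, 25.8307)]  |A|=220.9541
5. ⊥bis P0·P4 via (8.755,13.615): [(1.3076, 16.0281) (14.5476, 11.7381) (21, 15.8655) (21, 25.8307)]  |A|=139.2837
6. ⊥bis P0·P5 via (12.985,15.53): [(19.5243, 25.0962) (1.3076, 16.0281) (11.1463, 12.8402)]  |A|=73.6457
7. ⊥bis P0·P6 via (9.835,20.62): [(16.7654, 21.0602) (10.6342, 20.6708) (1.3076, 16.0281) (11.1463, 12.8402)]  |A|=61.8103
8. ⊥bis P0·P7 via (8.36,10.27): [(16.7654, 21.0602) (10.6342, 20.6708) (1.3076, 16.0281) (11.1463, 12.8402)]  |A|=61.8103
9. canonical 4-gon: [(16.7654, 21.0602) (10.6342, 20.6708) (1.3076, 16.0281) (11.1463, 12.8402)]
10. shoelace: 61.8103

Area of P0's cell: 61.8103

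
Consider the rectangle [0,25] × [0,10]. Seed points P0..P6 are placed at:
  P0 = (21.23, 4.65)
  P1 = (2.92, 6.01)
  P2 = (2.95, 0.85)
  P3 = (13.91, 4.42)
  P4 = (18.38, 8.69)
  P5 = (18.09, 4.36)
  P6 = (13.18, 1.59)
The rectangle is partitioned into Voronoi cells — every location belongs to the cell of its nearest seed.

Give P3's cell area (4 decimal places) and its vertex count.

1. box [0,25]×[0,10]: [(0, 0) (25, 0) (25, 10) (0, 10)]
2. ⊥bis P3·P0 via (17.57,4.535): [(0, 0) (17.7125, 0) (17.3983, 10) (0, 10)]  |A|=175.5539
3. ⊥bis P3·P1 via (8.415,5.215): [(7.6605, 0) (17.7125, 0) (17.3983, 10) (9.1073, 10)]  |A|=91.7149
4. ⊥bis P3·P2 via (8.43,2.635): [(8.1611, 3.4604) (9.2883, 0) (17.7125, 0) (17.3983, 10) (9.1073, 10)]  |A|=88.8986
5. ⊥bis P3·P4 via (16.145,6.555): [(8.1611, 3.4604) (9.2883, 0) (17.7125, 0) (17.5528, 5.0812) (12.8541, 10) (9.1073, 10)]  |A|=77.7227
6. ⊥bis P3·P5 via (16,4.39): [(8.1611, 3.4604) (9.2883, 0) (15.937, 0) (16.0328, 6.6725) (12.8541, 10) (9.1073, 10)]  |A|=68.0643
7. ⊥bis P3·P6 via (13.545,3.005): [(8.2913, 4.3602) (15.9711, 2.3792) (16.0328, 6.6725) (12.8541, 10) (9.1073, 10)]  |A|=43.6676
8. canonical 5-gon: [(8.2913, 4.3602) (15.9711, 2.3792) (16.0328, 6.6725) (12.8541, 10) (9.1073, 10)]
9. shoelace: 43.6676

Area of P3's cell: 43.6676 (5 vertices)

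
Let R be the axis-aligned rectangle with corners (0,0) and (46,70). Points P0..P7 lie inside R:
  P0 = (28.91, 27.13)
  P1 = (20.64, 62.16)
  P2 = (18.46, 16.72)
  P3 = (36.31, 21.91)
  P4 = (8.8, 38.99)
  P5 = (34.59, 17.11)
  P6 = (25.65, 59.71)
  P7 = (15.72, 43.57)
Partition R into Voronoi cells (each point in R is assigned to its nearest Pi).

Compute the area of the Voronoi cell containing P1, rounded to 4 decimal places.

1. box [0,46]×[0,70]: [(0, 0) (46, 0) (46, 70) (0, 70)]
2. ⊥bis P1·P0 via (24.775,44.645): [(0, 38.796) (46, 49.6559) (46, 70) (0, 70)]  |A|=1185.6062
3. ⊥bis P1·P2 via (19.55,39.44): [(0, 40.3779) (5.5689, 40.1108) (46, 49.6559) (46, 70) (0, 70)]  |A|=1181.2016
4. ⊥bis P1·P3 via (28.475,42.035): [(0, 40.3779) (5.5689, 40.1108) (46, 49.6559) (46, 70) (0, 70)]  |A|=1181.2016
5. ⊥bis P1·P4 via (14.72,50.575): [(0, 58.097) (25.8349, 44.8952) (46, 49.6559) (46, 70) (0, 70)]  |A|=936.2869
6. ⊥bis P1·P5 via (27.615,39.635): [(0, 58.097) (25.8349, 44.8952) (46, 49.6559) (46, 70) (0, 70)]  |A|=936.2869
7. ⊥bis P1·P6 via (23.145,60.935): [(0, 58.097) (17.4072, 49.2018) (27.578, 70) (0, 70)]  |A|=390.385
8. ⊥bis P1·P7 via (18.18,52.865): [(0, 58.097) (1.707, 57.2247) (19.0819, 52.6263) (27.578, 70) (0, 70)]  |A|=356.7845
9. canonical 5-gon: [(0, 58.097) (1.707, 57.2247) (19.0819, 52.6263) (27.578, 70) (0, 70)]
10. shoelace: 356.7845

Area of P1's cell: 356.7845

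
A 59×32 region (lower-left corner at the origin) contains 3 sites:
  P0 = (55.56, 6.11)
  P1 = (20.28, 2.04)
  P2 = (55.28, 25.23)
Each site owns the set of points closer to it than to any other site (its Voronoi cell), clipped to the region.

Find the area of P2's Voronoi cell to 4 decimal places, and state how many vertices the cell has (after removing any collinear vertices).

1. box [0,59]×[0,32]: [(0, 0) (59, 0) (59, 32) (0, 32)]
2. ⊥bis P2·P0 via (55.42,15.67): [(0, 14.8584) (59, 15.7224) (59, 32) (0, 32)]  |A|=985.8653
3. ⊥bis P2·P1 via (37.78,13.635): [(36.6141, 15.3946) (59, 15.7224) (59, 32) (25.6119, 32)]  |A|=459.4053
4. canonical 4-gon: [(36.6141, 15.3946) (59, 15.7224) (59, 32) (25.6119, 32)]
5. shoelace: 459.4053

Area of P2's cell: 459.4053 (4 vertices)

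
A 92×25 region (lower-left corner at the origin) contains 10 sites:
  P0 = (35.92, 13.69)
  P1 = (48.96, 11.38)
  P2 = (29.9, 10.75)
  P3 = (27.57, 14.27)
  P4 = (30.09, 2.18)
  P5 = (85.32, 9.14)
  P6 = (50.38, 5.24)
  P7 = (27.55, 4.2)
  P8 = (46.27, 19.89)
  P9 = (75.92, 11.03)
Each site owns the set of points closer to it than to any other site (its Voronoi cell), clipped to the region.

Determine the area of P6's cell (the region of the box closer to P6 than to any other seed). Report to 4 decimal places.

1. box [0,92]×[0,25]: [(0, 0) (92, 0) (92, 25) (0, 25)]
2. ⊥bis P6·P0 via (43.15,9.465): [(37.6189, 0) (92, 0) (92, 25) (52.2282, 25)]  |A|=1176.9109
3. ⊥bis P6·P1 via (49.67,8.31): [(41.3507, 6.386) (37.6189, 0) (92, 0) (92, 18.0997)]  |A|=632.0064
4. ⊥bis P6·P2 via (40.14,7.995): [(41.3507, 6.386) (38.3048, 1.1736) (37.989, 0) (92, 0) (92, 18.0997)]  |A|=631.7892
5. ⊥bis P6·P3 via (38.975,9.755): [(41.3507, 6.386) (38.3048, 1.1736) (37.989, 0) (92, 0) (92, 18.0997)]  |A|=631.7892
6. ⊥bis P6·P4 via (40.235,3.71): [(41.3507, 6.386) (40.1431, 4.3194) (40.7945, 0) (92, 0) (92, 18.0997)]  |A|=625.148
7. ⊥bis P6·P5 via (67.85,7.19): [(67.2706, 12.3805) (41.3507, 6.386) (40.1431, 4.3194) (40.7945, 0) (68.6525, 0)]  |A|=256.8247
8. ⊥bis P6·P7 via (38.965,4.72): [(67.2706, 12.3805) (41.3507, 6.386) (40.1431, 4.3194) (40.7945, 0) (68.6525, 0)]  |A|=256.8247
9. ⊥bis P6·P8 via (48.325,12.565): [(67.2706, 12.3805) (41.3507, 6.386) (40.1431, 4.3194) (40.7945, 0) (68.6525, 0)]  |A|=256.8247
10. ⊥bis P6·P9 via (63.15,8.135): [(62.4408, 11.2635) (41.3507, 6.386) (40.1431, 4.3194) (40.7945, 0) (64.9942, 0)]  |A|=205.552
11. canonical 5-gon: [(62.4408, 11.2635) (41.3507, 6.386) (40.1431, 4.3194) (40.7945, 0) (64.9942, 0)]
12. shoelace: 205.552

Area of P6's cell: 205.5520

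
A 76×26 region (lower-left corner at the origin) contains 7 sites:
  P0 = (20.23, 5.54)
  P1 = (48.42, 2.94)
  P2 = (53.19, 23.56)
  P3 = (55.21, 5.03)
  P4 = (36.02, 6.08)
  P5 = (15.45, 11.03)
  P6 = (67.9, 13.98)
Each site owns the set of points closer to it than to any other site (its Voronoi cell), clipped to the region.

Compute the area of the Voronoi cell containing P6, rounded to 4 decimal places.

Area of P6's cell: 353.0132

1. box [0,76]×[0,26]: [(0, 0) (76, 0) (76, 26) (0, 26)]
2. ⊥bis P6·P0 via (44.065,9.76): [(45.793, 0) (76, 0) (76, 26) (41.1897, 26)]  |A|=845.2247
3. ⊥bis P6·P1 via (58.16,8.46): [(62.9546, 0) (76, 0) (76, 26) (48.2195, 26)]  |A|=530.7374
4. ⊥bis P6·P2 via (60.545,18.77): [(56.1455, 12.0146) (62.9546, 0) (76, 0) (76, 26) (65.2536, 26)]  |A|=411.6228
5. ⊥bis P6·P3 via (61.555,9.505): [(57.8928, 14.6976) (68.2587, 0) (76, 0) (76, 26) (65.2536, 26)]  |A|=353.0132
6. ⊥bis P6·P4 via (51.96,10.03): [(57.8928, 14.6976) (68.2587, 0) (76, 0) (76, 26) (65.2536, 26)]  |A|=353.0132
7. ⊥bis P6·P5 via (41.675,12.505): [(57.8928, 14.6976) (68.2587, 0) (76, 0) (76, 26) (65.2536, 26)]  |A|=353.0132
8. canonical 5-gon: [(57.8928, 14.6976) (68.2587, 0) (76, 0) (76, 26) (65.2536, 26)]
9. shoelace: 353.0132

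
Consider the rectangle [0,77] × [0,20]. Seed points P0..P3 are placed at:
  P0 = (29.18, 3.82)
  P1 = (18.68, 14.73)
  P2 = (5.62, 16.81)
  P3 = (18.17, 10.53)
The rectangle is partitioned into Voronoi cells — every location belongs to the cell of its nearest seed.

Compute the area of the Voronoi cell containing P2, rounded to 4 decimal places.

Area of P2's cell: 193.8241

1. box [0,77]×[0,20]: [(0, 0) (77, 0) (77, 20) (0, 20)]
2. ⊥bis P2·P0 via (17.4,10.315): [(0, 0) (11.7127, 0) (22.7399, 20) (0, 20)]  |A|=344.5264
3. ⊥bis P2·P1 via (12.15,15.77): [(0, 0) (9.6384, 0) (12.8237, 20) (0, 20)]  |A|=224.6208
4. ⊥bis P2·P3 via (11.895,13.67): [(0, 0) (5.0546, 0) (11.7784, 13.4371) (12.8237, 20) (0, 20)]  |A|=193.8241
5. canonical 5-gon: [(0, 0) (5.0546, 0) (11.7784, 13.4371) (12.8237, 20) (0, 20)]
6. shoelace: 193.8241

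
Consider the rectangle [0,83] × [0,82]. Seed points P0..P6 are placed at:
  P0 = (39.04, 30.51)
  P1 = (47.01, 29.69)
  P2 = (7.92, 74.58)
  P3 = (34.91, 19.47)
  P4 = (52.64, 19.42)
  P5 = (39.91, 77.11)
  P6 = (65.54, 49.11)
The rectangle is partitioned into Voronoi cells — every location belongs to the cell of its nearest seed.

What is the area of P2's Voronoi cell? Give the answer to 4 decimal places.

1. box [0,83]×[0,82]: [(0, 0) (83, 0) (83, 82) (0, 82)]
2. ⊥bis P2·P0 via (23.48,52.545): [(0, 35.9646) (65.1921, 82) (0, 82)]  |A|=1500.5727
3. ⊥bis P2·P1 via (27.465,52.135): [(0, 35.9646) (47.0464, 69.1864) (61.7612, 82) (0, 82)]  |A|=1478.5916
4. ⊥bis P2·P3 via (21.415,47.025): [(0, 36.5371) (2.6453, 37.8326) (47.0464, 69.1864) (61.7612, 82) (0, 82)]  |A|=1477.8345
5. ⊥bis P2·P4 via (30.28,47): [(0, 36.5371) (2.6453, 37.8326) (47.0464, 69.1864) (61.7612, 82) (0, 82)]  |A|=1477.8345
6. ⊥bis P2·P5 via (23.915,75.845): [(0, 36.5371) (2.6453, 37.8326) (25.6373, 54.0683) (23.4282, 82) (0, 82)]  |A|=916.5478
7. ⊥bis P2·P6 via (36.73,61.845): [(0, 36.5371) (2.6453, 37.8326) (25.6373, 54.0683) (23.4282, 82) (0, 82)]  |A|=916.5478
8. canonical 5-gon: [(0, 36.5371) (2.6453, 37.8326) (25.6373, 54.0683) (23.4282, 82) (0, 82)]
9. shoelace: 916.5478

Area of P2's cell: 916.5478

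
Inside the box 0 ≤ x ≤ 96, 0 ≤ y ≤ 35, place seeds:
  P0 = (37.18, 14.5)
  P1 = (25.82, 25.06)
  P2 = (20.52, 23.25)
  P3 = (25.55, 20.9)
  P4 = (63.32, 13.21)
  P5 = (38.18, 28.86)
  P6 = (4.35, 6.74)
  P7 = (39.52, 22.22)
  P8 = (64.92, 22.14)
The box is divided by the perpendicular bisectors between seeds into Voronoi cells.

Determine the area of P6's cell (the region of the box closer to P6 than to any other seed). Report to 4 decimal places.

Area of P6's cell: 358.0320

1. box [0,96]×[0,35]: [(0, 0) (96, 0) (96, 35) (0, 35)]
2. ⊥bis P6·P0 via (20.765,10.62): [(0, 0) (23.2752, 0) (15.0023, 35) (0, 35)]  |A|=669.8573
3. ⊥bis P6·P1 via (15.085,15.9): [(0, 33.5788) (0, 0) (23.2752, 0) (21.2151, 8.7159)]  |A|=457.6203
4. ⊥bis P6·P2 via (12.435,14.995): [(0, 27.1739) (0, 0) (23.2752, 0) (21.9287, 5.6968)]  |A|=364.2416
5. ⊥bis P6·P3 via (14.95,13.82): [(17.438, 10.095) (0, 27.1739) (0, 0) (23.2752, 0) (22.7793, 2.0982)]  |A|=358.032
6. ⊥bis P6·P4 via (33.835,9.975): [(17.438, 10.095) (0, 27.1739) (0, 0) (23.2752, 0) (22.7793, 2.0982)]  |A|=358.032
7. ⊥bis P6·P5 via (21.265,17.8): [(17.438, 10.095) (0, 27.1739) (0, 0) (23.2752, 0) (22.7793, 2.0982)]  |A|=358.032
8. ⊥bis P6·P7 via (21.935,14.48): [(17.438, 10.095) (0, 27.1739) (0, 0) (23.2752, 0) (22.7793, 2.0982)]  |A|=358.032
9. ⊥bis P6·P8 via (34.635,14.44): [(17.438, 10.095) (0, 27.1739) (0, 0) (23.2752, 0) (22.7793, 2.0982)]  |A|=358.032
10. canonical 5-gon: [(17.438, 10.095) (0, 27.1739) (0, 0) (23.2752, 0) (22.7793, 2.0982)]
11. shoelace: 358.032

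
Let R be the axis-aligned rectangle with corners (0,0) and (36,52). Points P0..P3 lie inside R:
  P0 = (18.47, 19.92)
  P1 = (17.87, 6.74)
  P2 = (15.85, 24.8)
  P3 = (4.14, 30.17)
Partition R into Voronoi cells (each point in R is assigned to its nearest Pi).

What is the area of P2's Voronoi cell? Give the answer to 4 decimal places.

1. box [0,36]×[0,52]: [(0, 0) (36, 0) (36, 52) (0, 52)]
2. ⊥bis P2·P0 via (17.16,22.36): [(0, 13.147) (36, 32.4749) (36, 52) (0, 52)]  |A|=1050.8046
3. ⊥bis P2·P1 via (16.86,15.77): [(0, 13.8842) (1.7344, 14.0782) (36, 32.4749) (36, 52) (0, 52)]  |A|=1050.1653
4. ⊥bis P2·P3 via (9.995,27.485): [(4.5369, 15.5828) (36, 32.4749) (36, 52) (21.2371, 52)]  |A|=575.9707
5. canonical 4-gon: [(4.5369, 15.5828) (36, 32.4749) (36, 52) (21.2371, 52)]
6. shoelace: 575.9707

Area of P2's cell: 575.9707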